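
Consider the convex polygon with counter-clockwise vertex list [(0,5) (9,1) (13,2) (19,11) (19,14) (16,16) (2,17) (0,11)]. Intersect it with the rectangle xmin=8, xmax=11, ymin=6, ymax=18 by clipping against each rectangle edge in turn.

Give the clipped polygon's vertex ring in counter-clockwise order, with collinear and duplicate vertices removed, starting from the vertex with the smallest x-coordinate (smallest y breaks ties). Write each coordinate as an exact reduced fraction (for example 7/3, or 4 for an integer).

1. After x ≥ 8: [(8,13/9) (9,1) (13,2) (19,11) (19,14) (16,16) (8,116/7)]
2. After x ≤ 11: [(8,13/9) (9,1) (11,3/2) (11,229/14) (8,116/7)]
3. After y ≥ 6: [(8,6) (11,6) (11,229/14) (8,116/7)]
4. After y ≤ 18: [(8,6) (11,6) (11,229/14) (8,116/7)]
5. Canonical ring: [(8,6) (11,6) (11,229/14) (8,116/7)]

Clipped polygon: [(8,6) (11,6) (11,229/14) (8,116/7)]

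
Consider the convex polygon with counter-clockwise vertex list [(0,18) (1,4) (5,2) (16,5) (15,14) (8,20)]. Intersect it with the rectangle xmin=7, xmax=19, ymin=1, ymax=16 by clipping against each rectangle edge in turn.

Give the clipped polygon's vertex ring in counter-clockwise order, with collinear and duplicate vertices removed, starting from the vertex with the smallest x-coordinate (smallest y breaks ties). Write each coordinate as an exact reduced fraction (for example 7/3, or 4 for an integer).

1. After x ≥ 7: [(7,79/4) (7,28/11) (16,5) (15,14) (8,20)]
2. After x ≤ 19: [(7,79/4) (7,28/11) (16,5) (15,14) (8,20)]
3. After y ≥ 1: [(7,79/4) (7,28/11) (16,5) (15,14) (8,20)]
4. After y ≤ 16: [(7,16) (7,28/11) (16,5) (15,14) (38/3,16)]
5. Canonical ring: [(7,28/11) (16,5) (15,14) (38/3,16) (7,16)]

Clipped polygon: [(7,28/11) (16,5) (15,14) (38/3,16) (7,16)]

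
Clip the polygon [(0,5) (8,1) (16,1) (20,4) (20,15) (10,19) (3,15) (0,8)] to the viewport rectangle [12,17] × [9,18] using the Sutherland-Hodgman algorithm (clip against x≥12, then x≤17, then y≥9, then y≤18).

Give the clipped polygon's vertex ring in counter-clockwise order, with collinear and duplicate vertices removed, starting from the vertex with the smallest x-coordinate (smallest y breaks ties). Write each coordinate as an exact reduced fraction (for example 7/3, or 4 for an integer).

1. After x ≥ 12: [(12,1) (16,1) (20,4) (20,15) (12,91/5)]
2. After x ≤ 17: [(12,1) (16,1) (17,7/4) (17,81/5) (12,91/5)]
3. After y ≥ 9: [(12,9) (17,9) (17,81/5) (12,91/5)]
4. After y ≤ 18: [(12,18) (12,9) (17,9) (17,81/5) (25/2,18)]
5. Canonical ring: [(12,9) (17,9) (17,81/5) (25/2,18) (12,18)]

Clipped polygon: [(12,9) (17,9) (17,81/5) (25/2,18) (12,18)]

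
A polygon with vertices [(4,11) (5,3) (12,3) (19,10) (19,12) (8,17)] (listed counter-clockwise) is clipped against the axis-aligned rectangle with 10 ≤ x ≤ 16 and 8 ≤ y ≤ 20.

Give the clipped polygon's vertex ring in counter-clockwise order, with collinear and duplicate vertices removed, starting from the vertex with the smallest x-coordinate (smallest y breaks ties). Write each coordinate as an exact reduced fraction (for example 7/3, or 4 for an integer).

1. After x ≥ 10: [(10,3) (12,3) (19,10) (19,12) (10,177/11)]
2. After x ≤ 16: [(10,3) (12,3) (16,7) (16,147/11) (10,177/11)]
3. After y ≥ 8: [(10,8) (16,8) (16,147/11) (10,177/11)]
4. After y ≤ 20: [(10,8) (16,8) (16,147/11) (10,177/11)]
5. Canonical ring: [(10,8) (16,8) (16,147/11) (10,177/11)]

Clipped polygon: [(10,8) (16,8) (16,147/11) (10,177/11)]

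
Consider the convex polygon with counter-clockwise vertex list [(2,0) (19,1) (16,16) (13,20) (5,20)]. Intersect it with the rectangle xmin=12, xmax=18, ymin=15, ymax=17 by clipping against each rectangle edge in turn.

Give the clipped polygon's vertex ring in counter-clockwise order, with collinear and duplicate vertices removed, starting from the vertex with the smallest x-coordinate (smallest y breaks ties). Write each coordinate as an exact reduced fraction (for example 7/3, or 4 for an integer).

Clipped polygon: [(12,15) (81/5,15) (16,16) (61/4,17) (12,17)]

1. After x ≥ 12: [(12,10/17) (19,1) (16,16) (13,20) (12,20)]
2. After x ≤ 18: [(12,10/17) (18,16/17) (18,6) (16,16) (13,20) (12,20)]
3. After y ≥ 15: [(12,15) (81/5,15) (16,16) (13,20) (12,20)]
4. After y ≤ 17: [(12,17) (12,15) (81/5,15) (16,16) (61/4,17)]
5. Canonical ring: [(12,15) (81/5,15) (16,16) (61/4,17) (12,17)]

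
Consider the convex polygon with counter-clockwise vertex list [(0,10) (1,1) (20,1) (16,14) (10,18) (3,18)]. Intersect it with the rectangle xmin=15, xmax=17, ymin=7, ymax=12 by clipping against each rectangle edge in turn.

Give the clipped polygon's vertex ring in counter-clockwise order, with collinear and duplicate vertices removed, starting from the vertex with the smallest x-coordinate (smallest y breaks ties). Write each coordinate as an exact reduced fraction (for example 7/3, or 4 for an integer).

Clipped polygon: [(15,7) (17,7) (17,43/4) (216/13,12) (15,12)]

1. After x ≥ 15: [(15,1) (20,1) (16,14) (15,44/3)]
2. After x ≤ 17: [(15,1) (17,1) (17,43/4) (16,14) (15,44/3)]
3. After y ≥ 7: [(15,7) (17,7) (17,43/4) (16,14) (15,44/3)]
4. After y ≤ 12: [(15,12) (15,7) (17,7) (17,43/4) (216/13,12)]
5. Canonical ring: [(15,7) (17,7) (17,43/4) (216/13,12) (15,12)]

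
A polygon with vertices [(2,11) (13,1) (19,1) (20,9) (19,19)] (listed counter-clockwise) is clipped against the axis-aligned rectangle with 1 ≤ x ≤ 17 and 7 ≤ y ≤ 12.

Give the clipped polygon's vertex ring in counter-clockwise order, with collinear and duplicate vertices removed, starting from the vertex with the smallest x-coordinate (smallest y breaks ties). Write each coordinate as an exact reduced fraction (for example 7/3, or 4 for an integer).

1. After x ≥ 1: [(2,11) (13,1) (19,1) (20,9) (19,19)]
2. After x ≤ 17: [(17,307/17) (2,11) (13,1) (17,1)]
3. After y ≥ 7: [(17,7) (17,307/17) (2,11) (32/5,7)]
4. After y ≤ 12: [(17,7) (17,12) (33/8,12) (2,11) (32/5,7)]
5. Canonical ring: [(2,11) (32/5,7) (17,7) (17,12) (33/8,12)]

Clipped polygon: [(2,11) (32/5,7) (17,7) (17,12) (33/8,12)]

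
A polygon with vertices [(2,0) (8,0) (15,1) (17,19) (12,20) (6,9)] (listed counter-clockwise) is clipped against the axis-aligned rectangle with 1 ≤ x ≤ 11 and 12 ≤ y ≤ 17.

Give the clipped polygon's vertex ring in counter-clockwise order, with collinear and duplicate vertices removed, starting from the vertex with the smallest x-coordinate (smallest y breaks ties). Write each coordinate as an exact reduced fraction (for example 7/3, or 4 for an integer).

1. After x ≥ 1: [(2,0) (8,0) (15,1) (17,19) (12,20) (6,9)]
2. After x ≤ 11: [(2,0) (8,0) (11,3/7) (11,109/6) (6,9)]
3. After y ≥ 12: [(11,12) (11,109/6) (84/11,12)]
4. After y ≤ 17: [(11,12) (11,17) (114/11,17) (84/11,12)]
5. Canonical ring: [(84/11,12) (11,12) (11,17) (114/11,17)]

Clipped polygon: [(84/11,12) (11,12) (11,17) (114/11,17)]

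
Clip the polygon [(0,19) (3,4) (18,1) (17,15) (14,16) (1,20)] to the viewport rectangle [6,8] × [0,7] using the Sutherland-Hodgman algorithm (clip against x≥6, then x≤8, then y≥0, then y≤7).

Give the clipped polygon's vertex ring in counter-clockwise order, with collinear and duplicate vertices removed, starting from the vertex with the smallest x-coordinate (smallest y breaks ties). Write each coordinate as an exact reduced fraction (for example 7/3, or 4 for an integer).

1. After x ≥ 6: [(6,17/5) (18,1) (17,15) (14,16) (6,240/13)]
2. After x ≤ 8: [(6,17/5) (8,3) (8,232/13) (6,240/13)]
3. After y ≥ 0: [(6,17/5) (8,3) (8,232/13) (6,240/13)]
4. After y ≤ 7: [(6,7) (6,17/5) (8,3) (8,7)]
5. Canonical ring: [(6,17/5) (8,3) (8,7) (6,7)]

Clipped polygon: [(6,17/5) (8,3) (8,7) (6,7)]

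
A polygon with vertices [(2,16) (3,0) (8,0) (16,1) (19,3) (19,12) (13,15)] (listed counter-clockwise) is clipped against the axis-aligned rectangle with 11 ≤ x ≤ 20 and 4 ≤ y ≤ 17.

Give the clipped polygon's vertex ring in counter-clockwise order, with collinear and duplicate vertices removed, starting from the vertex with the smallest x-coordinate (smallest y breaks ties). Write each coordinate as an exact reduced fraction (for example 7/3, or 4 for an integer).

1. After x ≥ 11: [(11,167/11) (11,3/8) (16,1) (19,3) (19,12) (13,15)]
2. After x ≤ 20: [(11,167/11) (11,3/8) (16,1) (19,3) (19,12) (13,15)]
3. After y ≥ 4: [(11,167/11) (11,4) (19,4) (19,12) (13,15)]
4. After y ≤ 17: [(11,167/11) (11,4) (19,4) (19,12) (13,15)]
5. Canonical ring: [(11,4) (19,4) (19,12) (13,15) (11,167/11)]

Clipped polygon: [(11,4) (19,4) (19,12) (13,15) (11,167/11)]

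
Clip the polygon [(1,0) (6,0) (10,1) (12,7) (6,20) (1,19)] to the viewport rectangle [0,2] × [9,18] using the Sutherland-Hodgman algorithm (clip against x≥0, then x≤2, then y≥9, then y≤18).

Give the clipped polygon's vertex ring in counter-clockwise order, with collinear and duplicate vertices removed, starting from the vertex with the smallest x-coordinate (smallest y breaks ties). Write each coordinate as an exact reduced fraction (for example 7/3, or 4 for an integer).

1. After x ≥ 0: [(1,0) (6,0) (10,1) (12,7) (6,20) (1,19)]
2. After x ≤ 2: [(1,0) (2,0) (2,96/5) (1,19)]
3. After y ≥ 9: [(1,9) (2,9) (2,96/5) (1,19)]
4. After y ≤ 18: [(1,18) (1,9) (2,9) (2,18)]
5. Canonical ring: [(1,9) (2,9) (2,18) (1,18)]

Clipped polygon: [(1,9) (2,9) (2,18) (1,18)]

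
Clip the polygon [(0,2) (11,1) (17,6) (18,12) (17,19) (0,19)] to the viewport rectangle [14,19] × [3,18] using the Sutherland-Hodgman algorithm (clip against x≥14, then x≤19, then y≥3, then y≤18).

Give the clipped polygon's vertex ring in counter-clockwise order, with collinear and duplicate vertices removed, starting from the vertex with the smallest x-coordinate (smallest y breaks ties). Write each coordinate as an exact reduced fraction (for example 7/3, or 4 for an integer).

Clipped polygon: [(14,7/2) (17,6) (18,12) (120/7,18) (14,18)]

1. After x ≥ 14: [(14,7/2) (17,6) (18,12) (17,19) (14,19)]
2. After x ≤ 19: [(14,7/2) (17,6) (18,12) (17,19) (14,19)]
3. After y ≥ 3: [(14,7/2) (17,6) (18,12) (17,19) (14,19)]
4. After y ≤ 18: [(14,18) (14,7/2) (17,6) (18,12) (120/7,18)]
5. Canonical ring: [(14,7/2) (17,6) (18,12) (120/7,18) (14,18)]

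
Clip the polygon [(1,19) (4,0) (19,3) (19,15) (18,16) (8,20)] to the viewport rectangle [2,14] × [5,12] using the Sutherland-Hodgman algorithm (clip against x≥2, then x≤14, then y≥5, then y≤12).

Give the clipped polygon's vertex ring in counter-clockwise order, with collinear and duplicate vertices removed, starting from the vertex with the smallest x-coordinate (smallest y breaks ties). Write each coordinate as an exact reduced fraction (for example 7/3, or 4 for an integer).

Clipped polygon: [(40/19,12) (61/19,5) (14,5) (14,12)]

1. After x ≥ 2: [(2,134/7) (2,38/3) (4,0) (19,3) (19,15) (18,16) (8,20)]
2. After x ≤ 14: [(2,134/7) (2,38/3) (4,0) (14,2) (14,88/5) (8,20)]
3. After y ≥ 5: [(2,134/7) (2,38/3) (61/19,5) (14,5) (14,88/5) (8,20)]
4. After y ≤ 12: [(40/19,12) (61/19,5) (14,5) (14,12)]
5. Canonical ring: [(40/19,12) (61/19,5) (14,5) (14,12)]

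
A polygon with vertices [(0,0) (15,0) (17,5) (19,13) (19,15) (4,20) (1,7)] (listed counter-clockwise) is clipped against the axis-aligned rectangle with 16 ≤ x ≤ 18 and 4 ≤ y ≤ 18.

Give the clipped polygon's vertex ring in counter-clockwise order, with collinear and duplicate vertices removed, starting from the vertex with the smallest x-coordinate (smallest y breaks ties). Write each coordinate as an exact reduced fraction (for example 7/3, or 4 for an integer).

1. After x ≥ 16: [(16,5/2) (17,5) (19,13) (19,15) (16,16)]
2. After x ≤ 18: [(16,5/2) (17,5) (18,9) (18,46/3) (16,16)]
3. After y ≥ 4: [(16,4) (83/5,4) (17,5) (18,9) (18,46/3) (16,16)]
4. After y ≤ 18: [(16,4) (83/5,4) (17,5) (18,9) (18,46/3) (16,16)]
5. Canonical ring: [(16,4) (83/5,4) (17,5) (18,9) (18,46/3) (16,16)]

Clipped polygon: [(16,4) (83/5,4) (17,5) (18,9) (18,46/3) (16,16)]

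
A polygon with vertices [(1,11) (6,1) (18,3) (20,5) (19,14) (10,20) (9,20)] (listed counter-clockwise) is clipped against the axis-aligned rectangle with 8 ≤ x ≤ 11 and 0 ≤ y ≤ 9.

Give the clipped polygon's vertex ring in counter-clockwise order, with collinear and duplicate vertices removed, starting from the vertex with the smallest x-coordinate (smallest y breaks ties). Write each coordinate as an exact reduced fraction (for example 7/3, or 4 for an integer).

1. After x ≥ 8: [(8,151/8) (8,4/3) (18,3) (20,5) (19,14) (10,20) (9,20)]
2. After x ≤ 11: [(8,151/8) (8,4/3) (11,11/6) (11,58/3) (10,20) (9,20)]
3. After y ≥ 0: [(8,151/8) (8,4/3) (11,11/6) (11,58/3) (10,20) (9,20)]
4. After y ≤ 9: [(8,9) (8,4/3) (11,11/6) (11,9)]
5. Canonical ring: [(8,4/3) (11,11/6) (11,9) (8,9)]

Clipped polygon: [(8,4/3) (11,11/6) (11,9) (8,9)]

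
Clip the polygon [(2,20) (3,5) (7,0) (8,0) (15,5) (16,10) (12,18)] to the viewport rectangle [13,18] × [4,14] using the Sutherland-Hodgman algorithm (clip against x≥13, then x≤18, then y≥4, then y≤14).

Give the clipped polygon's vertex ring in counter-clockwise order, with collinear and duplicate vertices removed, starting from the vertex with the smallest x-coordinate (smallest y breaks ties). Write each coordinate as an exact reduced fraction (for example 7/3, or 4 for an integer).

1. After x ≥ 13: [(13,25/7) (15,5) (16,10) (13,16)]
2. After x ≤ 18: [(13,25/7) (15,5) (16,10) (13,16)]
3. After y ≥ 4: [(13,4) (68/5,4) (15,5) (16,10) (13,16)]
4. After y ≤ 14: [(13,14) (13,4) (68/5,4) (15,5) (16,10) (14,14)]
5. Canonical ring: [(13,4) (68/5,4) (15,5) (16,10) (14,14) (13,14)]

Clipped polygon: [(13,4) (68/5,4) (15,5) (16,10) (14,14) (13,14)]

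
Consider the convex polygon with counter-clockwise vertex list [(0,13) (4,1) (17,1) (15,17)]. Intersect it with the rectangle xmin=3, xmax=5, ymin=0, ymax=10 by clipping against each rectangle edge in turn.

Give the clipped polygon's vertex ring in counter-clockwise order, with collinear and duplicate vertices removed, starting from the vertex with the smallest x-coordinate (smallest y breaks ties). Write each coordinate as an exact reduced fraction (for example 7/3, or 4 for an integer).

1. After x ≥ 3: [(3,69/5) (3,4) (4,1) (17,1) (15,17)]
2. After x ≤ 5: [(5,43/3) (3,69/5) (3,4) (4,1) (5,1)]
3. After y ≥ 0: [(5,43/3) (3,69/5) (3,4) (4,1) (5,1)]
4. After y ≤ 10: [(5,10) (3,10) (3,4) (4,1) (5,1)]
5. Canonical ring: [(3,4) (4,1) (5,1) (5,10) (3,10)]

Clipped polygon: [(3,4) (4,1) (5,1) (5,10) (3,10)]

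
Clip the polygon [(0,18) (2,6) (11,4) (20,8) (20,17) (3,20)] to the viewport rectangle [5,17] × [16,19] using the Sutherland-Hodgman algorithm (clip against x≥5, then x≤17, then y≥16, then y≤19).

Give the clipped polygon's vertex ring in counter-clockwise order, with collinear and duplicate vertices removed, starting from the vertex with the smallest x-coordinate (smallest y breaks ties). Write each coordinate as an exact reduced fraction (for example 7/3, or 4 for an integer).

Clipped polygon: [(5,16) (17,16) (17,298/17) (26/3,19) (5,19)]

1. After x ≥ 5: [(5,16/3) (11,4) (20,8) (20,17) (5,334/17)]
2. After x ≤ 17: [(5,16/3) (11,4) (17,20/3) (17,298/17) (5,334/17)]
3. After y ≥ 16: [(5,16) (17,16) (17,298/17) (5,334/17)]
4. After y ≤ 19: [(5,19) (5,16) (17,16) (17,298/17) (26/3,19)]
5. Canonical ring: [(5,16) (17,16) (17,298/17) (26/3,19) (5,19)]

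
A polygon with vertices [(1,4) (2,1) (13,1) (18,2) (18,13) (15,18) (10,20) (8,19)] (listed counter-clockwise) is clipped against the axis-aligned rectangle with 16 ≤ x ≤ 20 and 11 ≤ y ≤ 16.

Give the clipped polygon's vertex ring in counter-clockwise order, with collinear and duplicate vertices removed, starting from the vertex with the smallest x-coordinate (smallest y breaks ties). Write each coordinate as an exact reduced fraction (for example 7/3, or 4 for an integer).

1. After x ≥ 16: [(16,8/5) (18,2) (18,13) (16,49/3)]
2. After x ≤ 20: [(16,8/5) (18,2) (18,13) (16,49/3)]
3. After y ≥ 11: [(16,11) (18,11) (18,13) (16,49/3)]
4. After y ≤ 16: [(16,16) (16,11) (18,11) (18,13) (81/5,16)]
5. Canonical ring: [(16,11) (18,11) (18,13) (81/5,16) (16,16)]

Clipped polygon: [(16,11) (18,11) (18,13) (81/5,16) (16,16)]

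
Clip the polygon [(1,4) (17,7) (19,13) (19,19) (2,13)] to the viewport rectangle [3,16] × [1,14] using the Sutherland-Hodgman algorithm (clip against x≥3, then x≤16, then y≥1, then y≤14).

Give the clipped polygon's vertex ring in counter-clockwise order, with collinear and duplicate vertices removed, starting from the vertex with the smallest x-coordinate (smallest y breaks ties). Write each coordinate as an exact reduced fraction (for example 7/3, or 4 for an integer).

Clipped polygon: [(3,35/8) (16,109/16) (16,14) (29/6,14) (3,227/17)]

1. After x ≥ 3: [(3,35/8) (17,7) (19,13) (19,19) (3,227/17)]
2. After x ≤ 16: [(3,35/8) (16,109/16) (16,305/17) (3,227/17)]
3. After y ≥ 1: [(3,35/8) (16,109/16) (16,305/17) (3,227/17)]
4. After y ≤ 14: [(3,35/8) (16,109/16) (16,14) (29/6,14) (3,227/17)]
5. Canonical ring: [(3,35/8) (16,109/16) (16,14) (29/6,14) (3,227/17)]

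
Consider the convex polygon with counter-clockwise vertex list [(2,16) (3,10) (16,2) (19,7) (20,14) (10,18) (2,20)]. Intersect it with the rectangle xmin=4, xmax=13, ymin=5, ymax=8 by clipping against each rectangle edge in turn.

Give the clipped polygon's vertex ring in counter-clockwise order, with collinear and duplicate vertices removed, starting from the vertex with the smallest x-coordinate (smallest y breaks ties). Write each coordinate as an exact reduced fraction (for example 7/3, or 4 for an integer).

Clipped polygon: [(25/4,8) (89/8,5) (13,5) (13,8)]

1. After x ≥ 4: [(4,122/13) (16,2) (19,7) (20,14) (10,18) (4,39/2)]
2. After x ≤ 13: [(4,122/13) (13,50/13) (13,84/5) (10,18) (4,39/2)]
3. After y ≥ 5: [(4,122/13) (89/8,5) (13,5) (13,84/5) (10,18) (4,39/2)]
4. After y ≤ 8: [(25/4,8) (89/8,5) (13,5) (13,8)]
5. Canonical ring: [(25/4,8) (89/8,5) (13,5) (13,8)]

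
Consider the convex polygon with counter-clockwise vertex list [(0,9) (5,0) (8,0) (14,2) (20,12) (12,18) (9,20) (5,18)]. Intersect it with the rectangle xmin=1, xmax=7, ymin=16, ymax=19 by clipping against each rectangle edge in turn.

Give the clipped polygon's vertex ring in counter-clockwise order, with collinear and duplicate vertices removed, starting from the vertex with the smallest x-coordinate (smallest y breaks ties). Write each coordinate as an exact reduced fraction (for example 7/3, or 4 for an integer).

1. After x ≥ 1: [(1,54/5) (1,36/5) (5,0) (8,0) (14,2) (20,12) (12,18) (9,20) (5,18)]
2. After x ≤ 7: [(1,54/5) (1,36/5) (5,0) (7,0) (7,19) (5,18)]
3. After y ≥ 16: [(35/9,16) (7,16) (7,19) (5,18)]
4. After y ≤ 19: [(35/9,16) (7,16) (7,19) (5,18)]
5. Canonical ring: [(35/9,16) (7,16) (7,19) (5,18)]

Clipped polygon: [(35/9,16) (7,16) (7,19) (5,18)]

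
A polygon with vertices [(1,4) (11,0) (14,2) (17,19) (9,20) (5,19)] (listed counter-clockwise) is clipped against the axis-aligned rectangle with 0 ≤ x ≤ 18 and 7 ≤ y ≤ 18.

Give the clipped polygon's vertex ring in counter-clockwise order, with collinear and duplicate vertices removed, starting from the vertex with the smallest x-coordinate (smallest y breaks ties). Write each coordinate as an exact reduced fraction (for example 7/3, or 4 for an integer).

Clipped polygon: [(9/5,7) (253/17,7) (286/17,18) (71/15,18)]

1. After x ≥ 0: [(1,4) (11,0) (14,2) (17,19) (9,20) (5,19)]
2. After x ≤ 18: [(1,4) (11,0) (14,2) (17,19) (9,20) (5,19)]
3. After y ≥ 7: [(9/5,7) (253/17,7) (17,19) (9,20) (5,19)]
4. After y ≤ 18: [(71/15,18) (9/5,7) (253/17,7) (286/17,18)]
5. Canonical ring: [(9/5,7) (253/17,7) (286/17,18) (71/15,18)]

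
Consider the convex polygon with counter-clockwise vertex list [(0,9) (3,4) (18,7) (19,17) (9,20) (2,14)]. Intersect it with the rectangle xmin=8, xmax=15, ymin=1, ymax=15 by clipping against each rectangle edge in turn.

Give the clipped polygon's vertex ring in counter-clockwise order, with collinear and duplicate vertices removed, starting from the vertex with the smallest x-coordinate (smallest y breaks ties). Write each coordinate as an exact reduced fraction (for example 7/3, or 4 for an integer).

1. After x ≥ 8: [(8,5) (18,7) (19,17) (9,20) (8,134/7)]
2. After x ≤ 15: [(8,5) (15,32/5) (15,91/5) (9,20) (8,134/7)]
3. After y ≥ 1: [(8,5) (15,32/5) (15,91/5) (9,20) (8,134/7)]
4. After y ≤ 15: [(8,15) (8,5) (15,32/5) (15,15)]
5. Canonical ring: [(8,5) (15,32/5) (15,15) (8,15)]

Clipped polygon: [(8,5) (15,32/5) (15,15) (8,15)]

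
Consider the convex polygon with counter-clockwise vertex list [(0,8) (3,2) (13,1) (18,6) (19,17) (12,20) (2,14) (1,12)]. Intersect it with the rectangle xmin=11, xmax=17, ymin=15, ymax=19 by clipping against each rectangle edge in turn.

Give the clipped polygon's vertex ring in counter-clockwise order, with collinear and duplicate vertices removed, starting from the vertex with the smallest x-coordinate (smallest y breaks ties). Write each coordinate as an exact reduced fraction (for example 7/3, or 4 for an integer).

Clipped polygon: [(11,15) (17,15) (17,125/7) (43/3,19) (11,19)]

1. After x ≥ 11: [(11,6/5) (13,1) (18,6) (19,17) (12,20) (11,97/5)]
2. After x ≤ 17: [(11,6/5) (13,1) (17,5) (17,125/7) (12,20) (11,97/5)]
3. After y ≥ 15: [(11,15) (17,15) (17,125/7) (12,20) (11,97/5)]
4. After y ≤ 19: [(11,19) (11,15) (17,15) (17,125/7) (43/3,19)]
5. Canonical ring: [(11,15) (17,15) (17,125/7) (43/3,19) (11,19)]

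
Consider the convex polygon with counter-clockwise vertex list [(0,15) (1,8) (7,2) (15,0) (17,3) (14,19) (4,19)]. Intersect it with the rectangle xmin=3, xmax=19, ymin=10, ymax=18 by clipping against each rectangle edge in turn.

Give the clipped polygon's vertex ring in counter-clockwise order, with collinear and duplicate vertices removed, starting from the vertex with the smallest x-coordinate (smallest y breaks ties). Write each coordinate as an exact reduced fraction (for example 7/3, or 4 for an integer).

Clipped polygon: [(3,10) (251/16,10) (227/16,18) (3,18)]

1. After x ≥ 3: [(3,18) (3,6) (7,2) (15,0) (17,3) (14,19) (4,19)]
2. After x ≤ 19: [(3,18) (3,6) (7,2) (15,0) (17,3) (14,19) (4,19)]
3. After y ≥ 10: [(3,18) (3,10) (251/16,10) (14,19) (4,19)]
4. After y ≤ 18: [(3,18) (3,18) (3,10) (251/16,10) (227/16,18)]
5. Canonical ring: [(3,10) (251/16,10) (227/16,18) (3,18)]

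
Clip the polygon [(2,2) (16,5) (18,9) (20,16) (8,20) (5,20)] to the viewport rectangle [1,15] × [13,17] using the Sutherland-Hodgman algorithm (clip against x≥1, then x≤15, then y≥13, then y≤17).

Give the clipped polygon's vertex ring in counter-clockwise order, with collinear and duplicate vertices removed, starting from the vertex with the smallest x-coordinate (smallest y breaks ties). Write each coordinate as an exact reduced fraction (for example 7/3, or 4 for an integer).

1. After x ≥ 1: [(2,2) (16,5) (18,9) (20,16) (8,20) (5,20)]
2. After x ≤ 15: [(2,2) (15,67/14) (15,53/3) (8,20) (5,20)]
3. After y ≥ 13: [(23/6,13) (15,13) (15,53/3) (8,20) (5,20)]
4. After y ≤ 17: [(9/2,17) (23/6,13) (15,13) (15,17)]
5. Canonical ring: [(23/6,13) (15,13) (15,17) (9/2,17)]

Clipped polygon: [(23/6,13) (15,13) (15,17) (9/2,17)]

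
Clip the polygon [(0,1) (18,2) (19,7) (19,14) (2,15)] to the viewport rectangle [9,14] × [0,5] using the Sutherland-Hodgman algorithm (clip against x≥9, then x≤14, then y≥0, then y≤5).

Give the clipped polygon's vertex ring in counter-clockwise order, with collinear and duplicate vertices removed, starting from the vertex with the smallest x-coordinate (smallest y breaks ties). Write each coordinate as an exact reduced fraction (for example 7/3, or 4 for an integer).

1. After x ≥ 9: [(9,3/2) (18,2) (19,7) (19,14) (9,248/17)]
2. After x ≤ 14: [(9,3/2) (14,16/9) (14,243/17) (9,248/17)]
3. After y ≥ 0: [(9,3/2) (14,16/9) (14,243/17) (9,248/17)]
4. After y ≤ 5: [(9,5) (9,3/2) (14,16/9) (14,5)]
5. Canonical ring: [(9,3/2) (14,16/9) (14,5) (9,5)]

Clipped polygon: [(9,3/2) (14,16/9) (14,5) (9,5)]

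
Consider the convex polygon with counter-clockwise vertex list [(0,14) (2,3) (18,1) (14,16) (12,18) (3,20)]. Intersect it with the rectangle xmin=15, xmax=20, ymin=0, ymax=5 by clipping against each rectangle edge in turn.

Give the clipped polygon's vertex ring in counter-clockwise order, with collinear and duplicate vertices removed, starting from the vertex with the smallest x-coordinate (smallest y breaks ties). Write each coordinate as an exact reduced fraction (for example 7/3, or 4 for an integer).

Clipped polygon: [(15,11/8) (18,1) (254/15,5) (15,5)]

1. After x ≥ 15: [(15,11/8) (18,1) (15,49/4)]
2. After x ≤ 20: [(15,11/8) (18,1) (15,49/4)]
3. After y ≥ 0: [(15,11/8) (18,1) (15,49/4)]
4. After y ≤ 5: [(15,5) (15,11/8) (18,1) (254/15,5)]
5. Canonical ring: [(15,11/8) (18,1) (254/15,5) (15,5)]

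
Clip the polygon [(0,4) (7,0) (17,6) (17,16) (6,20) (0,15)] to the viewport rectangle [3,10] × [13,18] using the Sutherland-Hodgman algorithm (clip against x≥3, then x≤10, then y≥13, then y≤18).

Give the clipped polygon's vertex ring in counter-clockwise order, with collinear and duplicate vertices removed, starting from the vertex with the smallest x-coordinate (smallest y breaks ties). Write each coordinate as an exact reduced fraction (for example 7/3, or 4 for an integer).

Clipped polygon: [(3,13) (10,13) (10,18) (18/5,18) (3,35/2)]

1. After x ≥ 3: [(3,16/7) (7,0) (17,6) (17,16) (6,20) (3,35/2)]
2. After x ≤ 10: [(3,16/7) (7,0) (10,9/5) (10,204/11) (6,20) (3,35/2)]
3. After y ≥ 13: [(3,13) (10,13) (10,204/11) (6,20) (3,35/2)]
4. After y ≤ 18: [(3,13) (10,13) (10,18) (18/5,18) (3,35/2)]
5. Canonical ring: [(3,13) (10,13) (10,18) (18/5,18) (3,35/2)]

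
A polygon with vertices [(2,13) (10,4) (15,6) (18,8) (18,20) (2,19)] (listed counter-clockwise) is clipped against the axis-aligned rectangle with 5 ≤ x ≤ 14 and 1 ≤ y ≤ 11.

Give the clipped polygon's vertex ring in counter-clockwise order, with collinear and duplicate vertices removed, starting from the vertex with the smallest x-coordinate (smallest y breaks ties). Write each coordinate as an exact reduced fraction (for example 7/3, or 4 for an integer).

1. After x ≥ 5: [(5,77/8) (10,4) (15,6) (18,8) (18,20) (5,307/16)]
2. After x ≤ 14: [(5,77/8) (10,4) (14,28/5) (14,79/4) (5,307/16)]
3. After y ≥ 1: [(5,77/8) (10,4) (14,28/5) (14,79/4) (5,307/16)]
4. After y ≤ 11: [(5,11) (5,77/8) (10,4) (14,28/5) (14,11)]
5. Canonical ring: [(5,77/8) (10,4) (14,28/5) (14,11) (5,11)]

Clipped polygon: [(5,77/8) (10,4) (14,28/5) (14,11) (5,11)]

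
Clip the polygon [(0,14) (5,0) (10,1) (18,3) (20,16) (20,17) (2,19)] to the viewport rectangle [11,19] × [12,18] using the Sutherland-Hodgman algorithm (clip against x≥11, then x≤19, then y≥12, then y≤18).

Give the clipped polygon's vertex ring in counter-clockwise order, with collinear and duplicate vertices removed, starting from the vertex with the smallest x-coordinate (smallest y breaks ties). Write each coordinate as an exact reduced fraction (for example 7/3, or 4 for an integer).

1. After x ≥ 11: [(11,5/4) (18,3) (20,16) (20,17) (11,18)]
2. After x ≤ 19: [(11,5/4) (18,3) (19,19/2) (19,154/9) (11,18)]
3. After y ≥ 12: [(11,12) (19,12) (19,154/9) (11,18)]
4. After y ≤ 18: [(11,12) (19,12) (19,154/9) (11,18)]
5. Canonical ring: [(11,12) (19,12) (19,154/9) (11,18)]

Clipped polygon: [(11,12) (19,12) (19,154/9) (11,18)]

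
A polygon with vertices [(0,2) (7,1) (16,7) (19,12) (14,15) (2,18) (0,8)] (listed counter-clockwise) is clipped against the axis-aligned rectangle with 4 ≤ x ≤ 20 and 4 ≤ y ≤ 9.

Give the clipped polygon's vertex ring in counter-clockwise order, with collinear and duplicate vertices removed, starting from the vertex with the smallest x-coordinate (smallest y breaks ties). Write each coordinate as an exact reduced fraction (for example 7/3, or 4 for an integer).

1. After x ≥ 4: [(4,10/7) (7,1) (16,7) (19,12) (14,15) (4,35/2)]
2. After x ≤ 20: [(4,10/7) (7,1) (16,7) (19,12) (14,15) (4,35/2)]
3. After y ≥ 4: [(4,4) (23/2,4) (16,7) (19,12) (14,15) (4,35/2)]
4. After y ≤ 9: [(4,9) (4,4) (23/2,4) (16,7) (86/5,9)]
5. Canonical ring: [(4,4) (23/2,4) (16,7) (86/5,9) (4,9)]

Clipped polygon: [(4,4) (23/2,4) (16,7) (86/5,9) (4,9)]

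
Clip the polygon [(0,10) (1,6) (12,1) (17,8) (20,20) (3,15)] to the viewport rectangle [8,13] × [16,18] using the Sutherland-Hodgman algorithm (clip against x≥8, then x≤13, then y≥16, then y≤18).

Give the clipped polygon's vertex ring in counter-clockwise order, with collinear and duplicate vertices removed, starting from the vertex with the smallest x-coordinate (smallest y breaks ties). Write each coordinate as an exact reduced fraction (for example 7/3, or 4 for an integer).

Clipped polygon: [(8,16) (13,16) (13,305/17) (8,280/17)]

1. After x ≥ 8: [(8,31/11) (12,1) (17,8) (20,20) (8,280/17)]
2. After x ≤ 13: [(8,31/11) (12,1) (13,12/5) (13,305/17) (8,280/17)]
3. After y ≥ 16: [(8,16) (13,16) (13,305/17) (8,280/17)]
4. After y ≤ 18: [(8,16) (13,16) (13,305/17) (8,280/17)]
5. Canonical ring: [(8,16) (13,16) (13,305/17) (8,280/17)]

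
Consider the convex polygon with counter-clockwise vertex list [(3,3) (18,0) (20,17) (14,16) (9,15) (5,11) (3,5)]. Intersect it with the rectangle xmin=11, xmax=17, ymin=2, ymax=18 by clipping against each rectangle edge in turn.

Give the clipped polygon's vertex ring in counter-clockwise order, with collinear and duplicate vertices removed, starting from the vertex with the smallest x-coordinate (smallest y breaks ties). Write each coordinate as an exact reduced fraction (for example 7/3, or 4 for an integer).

Clipped polygon: [(11,2) (17,2) (17,33/2) (14,16) (11,77/5)]

1. After x ≥ 11: [(11,7/5) (18,0) (20,17) (14,16) (11,77/5)]
2. After x ≤ 17: [(11,7/5) (17,1/5) (17,33/2) (14,16) (11,77/5)]
3. After y ≥ 2: [(11,2) (17,2) (17,33/2) (14,16) (11,77/5)]
4. After y ≤ 18: [(11,2) (17,2) (17,33/2) (14,16) (11,77/5)]
5. Canonical ring: [(11,2) (17,2) (17,33/2) (14,16) (11,77/5)]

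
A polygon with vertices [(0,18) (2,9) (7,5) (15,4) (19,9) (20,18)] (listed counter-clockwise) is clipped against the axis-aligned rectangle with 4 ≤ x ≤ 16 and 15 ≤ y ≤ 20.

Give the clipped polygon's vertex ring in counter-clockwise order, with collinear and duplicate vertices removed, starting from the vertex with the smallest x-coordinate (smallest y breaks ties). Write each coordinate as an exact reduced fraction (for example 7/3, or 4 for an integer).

1. After x ≥ 4: [(4,18) (4,37/5) (7,5) (15,4) (19,9) (20,18)]
2. After x ≤ 16: [(16,18) (4,18) (4,37/5) (7,5) (15,4) (16,21/4)]
3. After y ≥ 15: [(16,15) (16,18) (4,18) (4,15)]
4. After y ≤ 20: [(16,15) (16,18) (4,18) (4,15)]
5. Canonical ring: [(4,15) (16,15) (16,18) (4,18)]

Clipped polygon: [(4,15) (16,15) (16,18) (4,18)]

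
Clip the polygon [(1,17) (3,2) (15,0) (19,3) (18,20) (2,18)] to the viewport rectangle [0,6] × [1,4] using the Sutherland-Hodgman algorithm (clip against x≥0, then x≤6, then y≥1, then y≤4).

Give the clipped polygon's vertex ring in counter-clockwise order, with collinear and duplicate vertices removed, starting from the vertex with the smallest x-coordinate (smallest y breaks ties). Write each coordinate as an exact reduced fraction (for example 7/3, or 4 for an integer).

1. After x ≥ 0: [(1,17) (3,2) (15,0) (19,3) (18,20) (2,18)]
2. After x ≤ 6: [(1,17) (3,2) (6,3/2) (6,37/2) (2,18)]
3. After y ≥ 1: [(1,17) (3,2) (6,3/2) (6,37/2) (2,18)]
4. After y ≤ 4: [(41/15,4) (3,2) (6,3/2) (6,4)]
5. Canonical ring: [(41/15,4) (3,2) (6,3/2) (6,4)]

Clipped polygon: [(41/15,4) (3,2) (6,3/2) (6,4)]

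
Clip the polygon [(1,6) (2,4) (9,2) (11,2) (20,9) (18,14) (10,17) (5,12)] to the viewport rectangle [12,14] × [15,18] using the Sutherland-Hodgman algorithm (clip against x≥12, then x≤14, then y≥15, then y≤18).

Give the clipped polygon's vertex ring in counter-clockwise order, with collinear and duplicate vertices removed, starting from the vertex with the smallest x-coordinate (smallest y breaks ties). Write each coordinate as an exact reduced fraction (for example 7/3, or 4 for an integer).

Clipped polygon: [(12,15) (14,15) (14,31/2) (12,65/4)]

1. After x ≥ 12: [(12,25/9) (20,9) (18,14) (12,65/4)]
2. After x ≤ 14: [(12,25/9) (14,13/3) (14,31/2) (12,65/4)]
3. After y ≥ 15: [(12,15) (14,15) (14,31/2) (12,65/4)]
4. After y ≤ 18: [(12,15) (14,15) (14,31/2) (12,65/4)]
5. Canonical ring: [(12,15) (14,15) (14,31/2) (12,65/4)]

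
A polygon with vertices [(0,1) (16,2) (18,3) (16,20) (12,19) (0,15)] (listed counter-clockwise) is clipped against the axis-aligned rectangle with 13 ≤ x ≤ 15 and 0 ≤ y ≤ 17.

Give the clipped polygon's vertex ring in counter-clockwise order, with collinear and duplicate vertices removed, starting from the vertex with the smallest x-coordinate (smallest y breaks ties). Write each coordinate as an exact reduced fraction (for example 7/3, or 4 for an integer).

1. After x ≥ 13: [(13,29/16) (16,2) (18,3) (16,20) (13,77/4)]
2. After x ≤ 15: [(13,29/16) (15,31/16) (15,79/4) (13,77/4)]
3. After y ≥ 0: [(13,29/16) (15,31/16) (15,79/4) (13,77/4)]
4. After y ≤ 17: [(13,17) (13,29/16) (15,31/16) (15,17)]
5. Canonical ring: [(13,29/16) (15,31/16) (15,17) (13,17)]

Clipped polygon: [(13,29/16) (15,31/16) (15,17) (13,17)]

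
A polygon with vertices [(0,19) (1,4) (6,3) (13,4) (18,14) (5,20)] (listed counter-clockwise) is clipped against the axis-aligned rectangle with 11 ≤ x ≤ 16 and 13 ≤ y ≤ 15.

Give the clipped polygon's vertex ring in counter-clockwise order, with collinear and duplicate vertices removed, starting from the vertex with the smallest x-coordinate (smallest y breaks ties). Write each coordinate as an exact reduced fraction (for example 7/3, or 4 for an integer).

1. After x ≥ 11: [(11,26/7) (13,4) (18,14) (11,224/13)]
2. After x ≤ 16: [(11,26/7) (13,4) (16,10) (16,194/13) (11,224/13)]
3. After y ≥ 13: [(11,13) (16,13) (16,194/13) (11,224/13)]
4. After y ≤ 15: [(11,15) (11,13) (16,13) (16,194/13) (95/6,15)]
5. Canonical ring: [(11,13) (16,13) (16,194/13) (95/6,15) (11,15)]

Clipped polygon: [(11,13) (16,13) (16,194/13) (95/6,15) (11,15)]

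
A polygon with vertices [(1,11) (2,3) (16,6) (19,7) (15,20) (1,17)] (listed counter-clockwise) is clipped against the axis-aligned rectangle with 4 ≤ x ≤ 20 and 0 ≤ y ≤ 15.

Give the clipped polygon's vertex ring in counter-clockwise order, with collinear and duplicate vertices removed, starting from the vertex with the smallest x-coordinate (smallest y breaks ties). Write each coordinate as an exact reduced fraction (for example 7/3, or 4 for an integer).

Clipped polygon: [(4,24/7) (16,6) (19,7) (215/13,15) (4,15)]

1. After x ≥ 4: [(4,24/7) (16,6) (19,7) (15,20) (4,247/14)]
2. After x ≤ 20: [(4,24/7) (16,6) (19,7) (15,20) (4,247/14)]
3. After y ≥ 0: [(4,24/7) (16,6) (19,7) (15,20) (4,247/14)]
4. After y ≤ 15: [(4,15) (4,24/7) (16,6) (19,7) (215/13,15)]
5. Canonical ring: [(4,24/7) (16,6) (19,7) (215/13,15) (4,15)]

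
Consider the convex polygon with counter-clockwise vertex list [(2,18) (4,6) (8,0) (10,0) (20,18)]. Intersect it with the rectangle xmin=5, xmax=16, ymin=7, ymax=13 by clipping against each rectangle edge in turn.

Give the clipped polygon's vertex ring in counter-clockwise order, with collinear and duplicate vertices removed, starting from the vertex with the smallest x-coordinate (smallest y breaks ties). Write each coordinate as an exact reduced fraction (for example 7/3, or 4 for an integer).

Clipped polygon: [(5,7) (125/9,7) (16,54/5) (16,13) (5,13)]

1. After x ≥ 5: [(5,18) (5,9/2) (8,0) (10,0) (20,18)]
2. After x ≤ 16: [(16,18) (5,18) (5,9/2) (8,0) (10,0) (16,54/5)]
3. After y ≥ 7: [(16,18) (5,18) (5,7) (125/9,7) (16,54/5)]
4. After y ≤ 13: [(16,13) (5,13) (5,7) (125/9,7) (16,54/5)]
5. Canonical ring: [(5,7) (125/9,7) (16,54/5) (16,13) (5,13)]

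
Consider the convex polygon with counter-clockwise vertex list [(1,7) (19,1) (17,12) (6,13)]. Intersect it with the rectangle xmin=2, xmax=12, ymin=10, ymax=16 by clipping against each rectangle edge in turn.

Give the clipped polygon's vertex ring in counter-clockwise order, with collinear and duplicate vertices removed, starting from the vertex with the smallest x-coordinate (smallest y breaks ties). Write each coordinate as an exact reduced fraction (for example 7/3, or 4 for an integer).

1. After x ≥ 2: [(2,41/5) (2,20/3) (19,1) (17,12) (6,13)]
2. After x ≤ 12: [(2,41/5) (2,20/3) (12,10/3) (12,137/11) (6,13)]
3. After y ≥ 10: [(7/2,10) (12,10) (12,137/11) (6,13)]
4. After y ≤ 16: [(7/2,10) (12,10) (12,137/11) (6,13)]
5. Canonical ring: [(7/2,10) (12,10) (12,137/11) (6,13)]

Clipped polygon: [(7/2,10) (12,10) (12,137/11) (6,13)]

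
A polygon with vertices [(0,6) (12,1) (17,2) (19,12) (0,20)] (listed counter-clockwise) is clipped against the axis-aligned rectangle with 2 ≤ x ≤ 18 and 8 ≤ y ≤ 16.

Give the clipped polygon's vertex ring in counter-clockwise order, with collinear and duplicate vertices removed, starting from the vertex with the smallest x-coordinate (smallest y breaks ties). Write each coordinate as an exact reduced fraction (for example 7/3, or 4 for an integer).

Clipped polygon: [(2,8) (18,8) (18,236/19) (19/2,16) (2,16)]

1. After x ≥ 2: [(2,31/6) (12,1) (17,2) (19,12) (2,364/19)]
2. After x ≤ 18: [(2,31/6) (12,1) (17,2) (18,7) (18,236/19) (2,364/19)]
3. After y ≥ 8: [(2,8) (18,8) (18,236/19) (2,364/19)]
4. After y ≤ 16: [(2,16) (2,8) (18,8) (18,236/19) (19/2,16)]
5. Canonical ring: [(2,8) (18,8) (18,236/19) (19/2,16) (2,16)]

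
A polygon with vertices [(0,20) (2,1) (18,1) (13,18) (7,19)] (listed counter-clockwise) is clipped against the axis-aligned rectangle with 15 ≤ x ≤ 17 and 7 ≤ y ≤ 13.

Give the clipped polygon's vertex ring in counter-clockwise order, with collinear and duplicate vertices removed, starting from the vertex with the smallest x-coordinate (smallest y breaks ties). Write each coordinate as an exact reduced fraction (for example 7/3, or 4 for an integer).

Clipped polygon: [(15,7) (276/17,7) (15,56/5)]

1. After x ≥ 15: [(15,1) (18,1) (15,56/5)]
2. After x ≤ 17: [(15,1) (17,1) (17,22/5) (15,56/5)]
3. After y ≥ 7: [(15,7) (276/17,7) (15,56/5)]
4. After y ≤ 13: [(15,7) (276/17,7) (15,56/5)]
5. Canonical ring: [(15,7) (276/17,7) (15,56/5)]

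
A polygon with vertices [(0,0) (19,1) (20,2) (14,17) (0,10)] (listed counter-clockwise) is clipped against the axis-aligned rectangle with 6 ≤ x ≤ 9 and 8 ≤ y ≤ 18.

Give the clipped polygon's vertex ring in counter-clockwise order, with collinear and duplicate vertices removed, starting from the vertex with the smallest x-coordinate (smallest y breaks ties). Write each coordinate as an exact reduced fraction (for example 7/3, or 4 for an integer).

1. After x ≥ 6: [(6,6/19) (19,1) (20,2) (14,17) (6,13)]
2. After x ≤ 9: [(6,6/19) (9,9/19) (9,29/2) (6,13)]
3. After y ≥ 8: [(6,8) (9,8) (9,29/2) (6,13)]
4. After y ≤ 18: [(6,8) (9,8) (9,29/2) (6,13)]
5. Canonical ring: [(6,8) (9,8) (9,29/2) (6,13)]

Clipped polygon: [(6,8) (9,8) (9,29/2) (6,13)]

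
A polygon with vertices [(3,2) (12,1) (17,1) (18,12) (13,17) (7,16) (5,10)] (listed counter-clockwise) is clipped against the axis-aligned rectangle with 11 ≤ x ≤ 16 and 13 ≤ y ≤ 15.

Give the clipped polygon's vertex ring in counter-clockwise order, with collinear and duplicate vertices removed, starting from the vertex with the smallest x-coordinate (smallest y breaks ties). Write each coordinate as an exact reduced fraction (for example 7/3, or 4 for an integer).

Clipped polygon: [(11,13) (16,13) (16,14) (15,15) (11,15)]

1. After x ≥ 11: [(11,10/9) (12,1) (17,1) (18,12) (13,17) (11,50/3)]
2. After x ≤ 16: [(11,10/9) (12,1) (16,1) (16,14) (13,17) (11,50/3)]
3. After y ≥ 13: [(11,13) (16,13) (16,14) (13,17) (11,50/3)]
4. After y ≤ 15: [(11,15) (11,13) (16,13) (16,14) (15,15)]
5. Canonical ring: [(11,13) (16,13) (16,14) (15,15) (11,15)]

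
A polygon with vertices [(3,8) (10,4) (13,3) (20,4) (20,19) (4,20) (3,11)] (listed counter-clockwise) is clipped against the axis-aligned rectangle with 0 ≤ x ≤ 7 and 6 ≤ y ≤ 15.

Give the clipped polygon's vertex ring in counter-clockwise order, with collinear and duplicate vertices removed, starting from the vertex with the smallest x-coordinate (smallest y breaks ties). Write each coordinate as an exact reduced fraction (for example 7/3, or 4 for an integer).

Clipped polygon: [(3,8) (13/2,6) (7,6) (7,15) (31/9,15) (3,11)]

1. After x ≥ 0: [(3,8) (10,4) (13,3) (20,4) (20,19) (4,20) (3,11)]
2. After x ≤ 7: [(3,8) (7,40/7) (7,317/16) (4,20) (3,11)]
3. After y ≥ 6: [(3,8) (13/2,6) (7,6) (7,317/16) (4,20) (3,11)]
4. After y ≤ 15: [(3,8) (13/2,6) (7,6) (7,15) (31/9,15) (3,11)]
5. Canonical ring: [(3,8) (13/2,6) (7,6) (7,15) (31/9,15) (3,11)]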